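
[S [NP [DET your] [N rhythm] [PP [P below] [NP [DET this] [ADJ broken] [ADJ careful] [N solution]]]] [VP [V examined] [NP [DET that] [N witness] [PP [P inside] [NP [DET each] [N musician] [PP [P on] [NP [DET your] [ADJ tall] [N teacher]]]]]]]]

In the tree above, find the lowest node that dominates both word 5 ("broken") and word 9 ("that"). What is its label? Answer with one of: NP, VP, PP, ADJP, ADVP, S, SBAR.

The smallest bracket enclosing both words is [S your rhythm below this broken careful solution examined that witness inside each musician on your tall teacher], so the label is S.

S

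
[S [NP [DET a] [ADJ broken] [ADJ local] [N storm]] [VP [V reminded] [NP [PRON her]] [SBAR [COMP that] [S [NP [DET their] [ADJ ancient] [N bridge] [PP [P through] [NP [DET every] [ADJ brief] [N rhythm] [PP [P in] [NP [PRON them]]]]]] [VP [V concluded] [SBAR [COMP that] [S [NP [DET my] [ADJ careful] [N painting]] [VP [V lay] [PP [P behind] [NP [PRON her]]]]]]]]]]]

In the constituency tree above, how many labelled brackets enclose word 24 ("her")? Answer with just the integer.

11

Counting open brackets not yet closed at "her": [S [VP [SBAR [S [VP [SBAR [S [VP [PP [NP [PRON = 11.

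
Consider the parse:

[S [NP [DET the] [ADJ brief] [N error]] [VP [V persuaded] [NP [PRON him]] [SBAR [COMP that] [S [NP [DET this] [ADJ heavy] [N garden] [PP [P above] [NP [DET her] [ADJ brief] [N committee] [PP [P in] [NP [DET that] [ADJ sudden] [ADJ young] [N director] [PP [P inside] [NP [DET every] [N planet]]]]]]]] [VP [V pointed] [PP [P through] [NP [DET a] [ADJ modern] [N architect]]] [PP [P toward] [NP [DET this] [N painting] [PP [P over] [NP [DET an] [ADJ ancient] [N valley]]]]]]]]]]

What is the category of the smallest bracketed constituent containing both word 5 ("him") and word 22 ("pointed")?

The smallest bracket enclosing both words is [VP persuaded him that this heavy garden above her brief committee in that sudden young director inside every planet pointed through a modern architect toward this painting over an ancient valley], so the label is VP.

VP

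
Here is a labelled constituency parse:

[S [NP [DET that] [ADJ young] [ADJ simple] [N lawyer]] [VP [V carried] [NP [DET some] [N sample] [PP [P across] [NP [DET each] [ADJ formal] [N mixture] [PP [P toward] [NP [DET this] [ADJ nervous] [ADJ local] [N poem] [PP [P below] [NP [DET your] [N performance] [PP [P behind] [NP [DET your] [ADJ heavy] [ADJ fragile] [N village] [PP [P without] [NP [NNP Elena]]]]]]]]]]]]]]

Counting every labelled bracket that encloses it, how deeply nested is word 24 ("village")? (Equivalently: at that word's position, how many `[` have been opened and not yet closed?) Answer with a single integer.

Path from the root down to the word: S → VP → NP → PP → NP → PP → NP → PP → NP → PP → NP → N. That is 12 enclosing brackets.

12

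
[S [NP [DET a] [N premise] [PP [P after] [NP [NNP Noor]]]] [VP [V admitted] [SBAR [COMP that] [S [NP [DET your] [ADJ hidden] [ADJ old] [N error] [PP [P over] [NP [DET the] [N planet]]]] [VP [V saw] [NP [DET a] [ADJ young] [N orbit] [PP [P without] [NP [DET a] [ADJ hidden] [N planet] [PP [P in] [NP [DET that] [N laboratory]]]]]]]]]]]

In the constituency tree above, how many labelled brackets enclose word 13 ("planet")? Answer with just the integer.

8

Path from the root down to the word: S → VP → SBAR → S → NP → PP → NP → N. That is 8 enclosing brackets.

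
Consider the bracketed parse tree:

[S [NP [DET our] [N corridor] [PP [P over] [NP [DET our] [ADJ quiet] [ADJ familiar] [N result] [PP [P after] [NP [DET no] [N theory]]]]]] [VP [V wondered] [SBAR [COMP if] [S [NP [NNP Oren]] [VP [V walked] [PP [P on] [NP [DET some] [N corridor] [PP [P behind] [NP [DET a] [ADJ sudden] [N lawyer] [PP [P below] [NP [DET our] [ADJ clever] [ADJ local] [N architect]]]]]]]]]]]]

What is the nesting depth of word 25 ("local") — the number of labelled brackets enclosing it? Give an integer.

Path from the root down to the word: S → VP → SBAR → S → VP → PP → NP → PP → NP → PP → NP → ADJ. That is 12 enclosing brackets.

12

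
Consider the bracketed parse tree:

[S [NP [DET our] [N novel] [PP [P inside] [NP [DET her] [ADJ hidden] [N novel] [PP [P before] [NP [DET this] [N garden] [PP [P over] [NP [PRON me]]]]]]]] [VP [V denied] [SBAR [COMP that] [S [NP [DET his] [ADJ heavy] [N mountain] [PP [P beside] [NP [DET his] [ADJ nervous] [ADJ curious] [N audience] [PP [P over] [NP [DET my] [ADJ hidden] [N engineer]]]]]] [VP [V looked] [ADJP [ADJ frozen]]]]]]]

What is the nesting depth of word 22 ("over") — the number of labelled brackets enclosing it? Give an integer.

9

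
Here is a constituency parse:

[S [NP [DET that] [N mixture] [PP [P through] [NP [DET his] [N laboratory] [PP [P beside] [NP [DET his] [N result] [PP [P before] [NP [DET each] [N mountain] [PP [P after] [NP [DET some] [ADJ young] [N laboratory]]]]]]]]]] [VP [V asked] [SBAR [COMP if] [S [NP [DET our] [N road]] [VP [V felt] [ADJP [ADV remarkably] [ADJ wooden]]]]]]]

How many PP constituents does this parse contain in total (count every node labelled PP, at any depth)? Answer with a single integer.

4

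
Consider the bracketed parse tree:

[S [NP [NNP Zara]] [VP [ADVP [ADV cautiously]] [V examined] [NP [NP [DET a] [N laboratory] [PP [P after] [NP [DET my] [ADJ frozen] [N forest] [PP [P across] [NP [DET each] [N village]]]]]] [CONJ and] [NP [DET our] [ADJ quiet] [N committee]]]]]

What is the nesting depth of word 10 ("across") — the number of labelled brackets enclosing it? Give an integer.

Path from the root down to the word: S → VP → NP → NP → PP → NP → PP → P. That is 8 enclosing brackets.

8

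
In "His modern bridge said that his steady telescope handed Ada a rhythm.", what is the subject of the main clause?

his modern bridge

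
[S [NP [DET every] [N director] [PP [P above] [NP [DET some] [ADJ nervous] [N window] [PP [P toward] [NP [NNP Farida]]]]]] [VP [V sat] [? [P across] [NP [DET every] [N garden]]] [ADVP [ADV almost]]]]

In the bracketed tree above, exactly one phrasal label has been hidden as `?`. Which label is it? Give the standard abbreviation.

PP

Looking at what the `?` directly dominates — P 'across', NP — this is a prepositional phrase (PP).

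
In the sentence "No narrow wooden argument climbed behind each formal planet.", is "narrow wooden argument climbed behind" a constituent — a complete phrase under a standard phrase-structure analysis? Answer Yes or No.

No

The sequence begins inside the noun phrase "no narrow wooden argument" and ends inside the verb phrase "climbed behind each formal planet"; it crosses a phrase boundary, so no single node in the tree spans exactly those words.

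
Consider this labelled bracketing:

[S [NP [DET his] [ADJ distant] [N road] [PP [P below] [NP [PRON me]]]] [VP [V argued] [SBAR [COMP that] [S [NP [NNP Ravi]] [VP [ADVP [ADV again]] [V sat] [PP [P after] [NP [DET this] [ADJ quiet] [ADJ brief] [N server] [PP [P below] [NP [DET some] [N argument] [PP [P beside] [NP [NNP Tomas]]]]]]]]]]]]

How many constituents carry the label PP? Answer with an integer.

4

The PP constituents are: [PP below me]; [PP after this quiet brief server below some argument beside Tomas]; [PP below some argument beside Tomas]; [PP beside Tomas]. Total: 4.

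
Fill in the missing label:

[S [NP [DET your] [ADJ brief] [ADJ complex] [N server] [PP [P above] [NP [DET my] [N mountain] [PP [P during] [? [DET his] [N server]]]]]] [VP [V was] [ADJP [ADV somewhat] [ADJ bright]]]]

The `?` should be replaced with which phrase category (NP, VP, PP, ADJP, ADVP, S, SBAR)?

The `?` node immediately contains: DET 'his', N 'server'. That is the internal structure of a noun phrase, so the label is NP.

NP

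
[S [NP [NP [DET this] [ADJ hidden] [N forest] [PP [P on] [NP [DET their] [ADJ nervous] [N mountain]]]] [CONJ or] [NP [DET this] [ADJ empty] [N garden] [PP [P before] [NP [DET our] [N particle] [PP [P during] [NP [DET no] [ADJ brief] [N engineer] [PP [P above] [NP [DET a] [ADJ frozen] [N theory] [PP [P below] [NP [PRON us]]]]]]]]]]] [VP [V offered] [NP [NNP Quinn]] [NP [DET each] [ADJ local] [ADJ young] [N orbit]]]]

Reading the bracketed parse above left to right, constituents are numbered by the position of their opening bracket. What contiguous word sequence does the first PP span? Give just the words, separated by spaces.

Opening `[PP` markers occur at word positions 4, 12, 15, 19, 23; the first of these opens the constituent [PP on their nervous mountain].

on their nervous mountain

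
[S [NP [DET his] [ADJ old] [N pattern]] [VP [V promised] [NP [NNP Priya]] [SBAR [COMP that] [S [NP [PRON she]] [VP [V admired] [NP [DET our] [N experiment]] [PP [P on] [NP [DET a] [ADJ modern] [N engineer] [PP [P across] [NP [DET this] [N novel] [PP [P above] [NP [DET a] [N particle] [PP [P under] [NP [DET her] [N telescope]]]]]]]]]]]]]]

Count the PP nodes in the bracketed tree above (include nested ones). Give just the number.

The PP constituents are: [PP on a modern engineer across this novel above a particle under her telescope]; [PP across this novel above a particle under her telescope]; [PP above a particle under her telescope]; [PP under her telescope]. Total: 4.

4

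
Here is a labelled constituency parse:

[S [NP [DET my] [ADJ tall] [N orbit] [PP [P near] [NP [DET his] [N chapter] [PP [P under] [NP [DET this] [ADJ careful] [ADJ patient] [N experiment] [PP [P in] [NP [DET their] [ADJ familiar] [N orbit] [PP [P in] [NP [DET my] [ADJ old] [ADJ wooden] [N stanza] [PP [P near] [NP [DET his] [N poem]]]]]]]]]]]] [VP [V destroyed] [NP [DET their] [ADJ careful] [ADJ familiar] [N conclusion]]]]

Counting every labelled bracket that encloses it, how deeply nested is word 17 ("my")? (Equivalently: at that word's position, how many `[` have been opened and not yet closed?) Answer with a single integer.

11

The word sits inside DET, which is inside NP, inside PP, inside NP, inside PP, inside NP, inside PP, inside NP, inside PP, inside NP, inside S — 11 brackets in all.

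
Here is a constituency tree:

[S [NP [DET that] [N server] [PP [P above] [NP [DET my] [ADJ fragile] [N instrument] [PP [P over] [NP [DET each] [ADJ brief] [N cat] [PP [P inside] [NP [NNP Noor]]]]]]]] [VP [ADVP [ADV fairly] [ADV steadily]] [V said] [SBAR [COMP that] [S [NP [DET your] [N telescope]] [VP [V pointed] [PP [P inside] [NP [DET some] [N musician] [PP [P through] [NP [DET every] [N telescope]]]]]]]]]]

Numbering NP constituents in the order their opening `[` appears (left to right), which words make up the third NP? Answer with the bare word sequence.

each brief cat inside Noor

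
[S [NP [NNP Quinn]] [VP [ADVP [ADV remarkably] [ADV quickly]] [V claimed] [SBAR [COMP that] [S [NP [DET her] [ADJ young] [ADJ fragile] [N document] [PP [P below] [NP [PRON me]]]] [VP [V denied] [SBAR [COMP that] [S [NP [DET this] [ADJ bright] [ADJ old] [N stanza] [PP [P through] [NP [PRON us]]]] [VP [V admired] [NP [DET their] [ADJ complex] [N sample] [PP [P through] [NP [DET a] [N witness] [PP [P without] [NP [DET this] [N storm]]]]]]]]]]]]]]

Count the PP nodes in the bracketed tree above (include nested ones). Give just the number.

Scanning left to right, an opening `[PP` appears at word positions 10, 18, 24, 27 — 4 in total.

4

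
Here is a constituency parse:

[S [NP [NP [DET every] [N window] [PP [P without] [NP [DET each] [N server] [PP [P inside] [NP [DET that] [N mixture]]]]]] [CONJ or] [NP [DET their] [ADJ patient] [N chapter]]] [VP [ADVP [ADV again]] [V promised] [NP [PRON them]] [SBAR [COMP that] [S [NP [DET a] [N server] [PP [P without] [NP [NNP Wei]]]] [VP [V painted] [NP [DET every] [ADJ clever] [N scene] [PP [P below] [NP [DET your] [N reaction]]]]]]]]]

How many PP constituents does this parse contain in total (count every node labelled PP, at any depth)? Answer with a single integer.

4

Scanning left to right, an opening `[PP` appears at word positions 3, 6, 19, 25 — 4 in total.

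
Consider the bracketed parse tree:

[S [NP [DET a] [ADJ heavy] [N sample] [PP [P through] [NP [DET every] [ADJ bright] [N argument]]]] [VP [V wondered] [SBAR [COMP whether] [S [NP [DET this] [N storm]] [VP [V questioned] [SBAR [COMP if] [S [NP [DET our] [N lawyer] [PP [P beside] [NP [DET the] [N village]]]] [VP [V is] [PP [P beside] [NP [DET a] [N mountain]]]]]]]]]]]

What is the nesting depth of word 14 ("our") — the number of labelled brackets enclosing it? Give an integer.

The word sits inside DET, which is inside NP, inside S, inside SBAR, inside VP, inside S, inside SBAR, inside VP, inside S — 9 brackets in all.

9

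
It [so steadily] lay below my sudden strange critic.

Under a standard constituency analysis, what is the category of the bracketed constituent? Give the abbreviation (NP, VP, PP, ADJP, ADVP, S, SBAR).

ADVP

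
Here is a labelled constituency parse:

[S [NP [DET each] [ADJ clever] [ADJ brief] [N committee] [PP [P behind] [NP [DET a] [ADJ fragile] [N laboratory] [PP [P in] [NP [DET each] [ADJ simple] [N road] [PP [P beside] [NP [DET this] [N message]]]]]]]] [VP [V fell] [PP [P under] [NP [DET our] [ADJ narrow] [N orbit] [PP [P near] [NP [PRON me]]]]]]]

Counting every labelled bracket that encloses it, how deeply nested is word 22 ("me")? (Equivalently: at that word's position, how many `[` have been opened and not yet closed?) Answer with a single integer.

The word sits inside PRON, which is inside NP, inside PP, inside NP, inside PP, inside VP, inside S — 7 brackets in all.

7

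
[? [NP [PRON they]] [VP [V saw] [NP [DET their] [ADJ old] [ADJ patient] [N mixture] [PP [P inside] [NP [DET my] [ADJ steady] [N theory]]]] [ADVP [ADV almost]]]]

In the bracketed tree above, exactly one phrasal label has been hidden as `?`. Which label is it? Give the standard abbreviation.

Looking at what the `?` directly dominates — NP, VP — this is a clause (S).

S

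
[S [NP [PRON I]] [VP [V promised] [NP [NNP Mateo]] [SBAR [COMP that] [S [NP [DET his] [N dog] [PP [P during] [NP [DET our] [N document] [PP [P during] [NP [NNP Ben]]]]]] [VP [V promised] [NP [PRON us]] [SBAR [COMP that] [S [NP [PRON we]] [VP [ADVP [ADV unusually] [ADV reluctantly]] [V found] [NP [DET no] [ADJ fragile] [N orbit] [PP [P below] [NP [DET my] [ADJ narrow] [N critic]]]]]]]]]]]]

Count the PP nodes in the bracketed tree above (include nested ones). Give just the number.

3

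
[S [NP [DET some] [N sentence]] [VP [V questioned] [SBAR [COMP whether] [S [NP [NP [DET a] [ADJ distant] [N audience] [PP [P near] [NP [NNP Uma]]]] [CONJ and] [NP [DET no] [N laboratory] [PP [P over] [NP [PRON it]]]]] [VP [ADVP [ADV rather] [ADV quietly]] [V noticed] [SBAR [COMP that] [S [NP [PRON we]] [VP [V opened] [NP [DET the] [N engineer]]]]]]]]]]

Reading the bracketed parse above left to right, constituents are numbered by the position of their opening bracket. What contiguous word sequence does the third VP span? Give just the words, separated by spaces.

Opening `[VP` markers occur at word positions 3, 15, 20; the third of these opens the constituent [VP opened the engineer].

opened the engineer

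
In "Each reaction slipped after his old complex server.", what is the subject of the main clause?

In the main clause the verb is "slipped"; the NP preceding it, "each reaction", is the subject.

each reaction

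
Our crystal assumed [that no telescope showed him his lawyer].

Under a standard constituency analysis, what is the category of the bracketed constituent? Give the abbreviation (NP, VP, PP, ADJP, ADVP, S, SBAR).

SBAR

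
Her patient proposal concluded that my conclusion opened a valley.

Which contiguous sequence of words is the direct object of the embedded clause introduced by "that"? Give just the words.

a valley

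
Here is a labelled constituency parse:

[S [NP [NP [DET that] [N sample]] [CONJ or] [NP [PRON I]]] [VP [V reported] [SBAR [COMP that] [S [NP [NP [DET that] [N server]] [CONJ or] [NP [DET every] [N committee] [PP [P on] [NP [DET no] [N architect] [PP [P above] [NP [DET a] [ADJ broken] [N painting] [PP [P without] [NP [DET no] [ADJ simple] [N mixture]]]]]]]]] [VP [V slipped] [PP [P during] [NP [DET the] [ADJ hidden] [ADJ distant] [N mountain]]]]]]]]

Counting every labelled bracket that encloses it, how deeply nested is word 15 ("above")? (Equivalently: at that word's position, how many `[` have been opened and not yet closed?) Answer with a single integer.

10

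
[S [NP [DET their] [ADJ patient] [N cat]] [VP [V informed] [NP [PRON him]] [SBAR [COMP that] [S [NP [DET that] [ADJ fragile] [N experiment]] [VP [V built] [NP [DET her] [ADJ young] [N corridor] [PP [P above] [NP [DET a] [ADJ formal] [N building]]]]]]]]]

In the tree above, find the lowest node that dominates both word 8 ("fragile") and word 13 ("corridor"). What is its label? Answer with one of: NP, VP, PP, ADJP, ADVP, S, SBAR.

S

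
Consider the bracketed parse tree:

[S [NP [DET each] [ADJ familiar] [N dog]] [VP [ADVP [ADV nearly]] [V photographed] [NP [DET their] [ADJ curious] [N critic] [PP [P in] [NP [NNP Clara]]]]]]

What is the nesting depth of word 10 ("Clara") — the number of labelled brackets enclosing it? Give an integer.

The word sits inside NNP, which is inside NP, inside PP, inside NP, inside VP, inside S — 6 brackets in all.

6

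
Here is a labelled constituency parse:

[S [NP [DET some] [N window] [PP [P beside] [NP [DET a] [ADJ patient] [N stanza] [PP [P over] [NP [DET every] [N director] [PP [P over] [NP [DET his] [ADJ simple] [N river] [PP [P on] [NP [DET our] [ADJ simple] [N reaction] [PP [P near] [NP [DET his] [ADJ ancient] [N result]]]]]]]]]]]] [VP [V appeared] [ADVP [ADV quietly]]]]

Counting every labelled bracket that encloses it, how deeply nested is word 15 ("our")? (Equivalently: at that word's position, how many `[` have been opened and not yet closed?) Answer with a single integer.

The word sits inside DET, which is inside NP, inside PP, inside NP, inside PP, inside NP, inside PP, inside NP, inside PP, inside NP, inside S — 11 brackets in all.

11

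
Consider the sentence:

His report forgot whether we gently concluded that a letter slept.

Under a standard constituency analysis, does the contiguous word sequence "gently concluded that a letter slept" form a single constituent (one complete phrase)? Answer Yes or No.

Yes

These words form the whole verb phrase headed by "concluded", so yes — one constituent.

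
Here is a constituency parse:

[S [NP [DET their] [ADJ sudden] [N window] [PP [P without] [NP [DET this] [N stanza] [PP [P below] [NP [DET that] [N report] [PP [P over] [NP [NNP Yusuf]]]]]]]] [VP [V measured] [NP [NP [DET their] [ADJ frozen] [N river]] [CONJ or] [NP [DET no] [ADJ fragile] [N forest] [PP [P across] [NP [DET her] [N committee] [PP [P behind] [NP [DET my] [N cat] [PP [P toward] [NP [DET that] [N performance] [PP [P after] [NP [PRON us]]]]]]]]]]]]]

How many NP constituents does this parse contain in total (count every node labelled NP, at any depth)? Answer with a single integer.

11

Listing each NP by its span: [NP their sudden window without this stanza below that report over Yusuf]; [NP this stanza below that report over Yusuf]; [NP that report over Yusuf]; [NP Yusuf]; [NP their frozen river or no fragile forest across her committee behind my cat toward that performance after us]; [NP their frozen river] … — that makes 11.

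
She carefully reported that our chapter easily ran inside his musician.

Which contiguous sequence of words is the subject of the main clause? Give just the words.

she

"she" is the NP that combines with the VP headed by "reported" to form the main clause — the subject.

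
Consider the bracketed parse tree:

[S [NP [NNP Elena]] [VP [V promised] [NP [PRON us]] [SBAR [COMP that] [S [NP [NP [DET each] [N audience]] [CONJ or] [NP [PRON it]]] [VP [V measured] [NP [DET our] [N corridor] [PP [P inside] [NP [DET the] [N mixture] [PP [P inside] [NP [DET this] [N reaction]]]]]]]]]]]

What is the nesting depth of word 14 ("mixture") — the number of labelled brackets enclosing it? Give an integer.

9

The word sits inside N, which is inside NP, inside PP, inside NP, inside VP, inside S, inside SBAR, inside VP, inside S — 9 brackets in all.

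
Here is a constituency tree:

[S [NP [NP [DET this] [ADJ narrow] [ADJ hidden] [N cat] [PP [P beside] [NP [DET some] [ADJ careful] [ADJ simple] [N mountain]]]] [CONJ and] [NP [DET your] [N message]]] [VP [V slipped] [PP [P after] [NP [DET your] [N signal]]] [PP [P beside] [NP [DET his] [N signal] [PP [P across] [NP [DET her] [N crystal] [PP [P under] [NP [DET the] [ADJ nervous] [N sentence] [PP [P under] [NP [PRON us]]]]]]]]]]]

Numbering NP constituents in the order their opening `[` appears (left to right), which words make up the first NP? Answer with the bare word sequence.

The NP opening brackets appear, in order, over: "this narrow hidden cat beside some careful simple mountain and your message"; "this narrow hidden cat beside some careful simple mountain"; "some careful simple mountain"; "your message"; "your signal"; "his signal across her crystal under the nervous sentence under us"; "her crystal under the nervous sentence under us"; "the nervous sentence under us"; "us". The first one spans "this narrow hidden cat beside some careful simple mountain and your message".

this narrow hidden cat beside some careful simple mountain and your message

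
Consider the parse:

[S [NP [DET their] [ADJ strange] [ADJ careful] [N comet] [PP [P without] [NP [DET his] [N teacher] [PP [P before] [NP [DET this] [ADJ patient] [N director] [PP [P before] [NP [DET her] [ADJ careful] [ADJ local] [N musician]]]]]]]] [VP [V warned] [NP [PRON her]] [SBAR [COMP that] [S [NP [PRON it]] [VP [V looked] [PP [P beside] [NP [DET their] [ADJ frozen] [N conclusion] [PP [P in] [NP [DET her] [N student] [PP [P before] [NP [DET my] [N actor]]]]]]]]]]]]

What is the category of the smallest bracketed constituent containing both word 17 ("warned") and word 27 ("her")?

VP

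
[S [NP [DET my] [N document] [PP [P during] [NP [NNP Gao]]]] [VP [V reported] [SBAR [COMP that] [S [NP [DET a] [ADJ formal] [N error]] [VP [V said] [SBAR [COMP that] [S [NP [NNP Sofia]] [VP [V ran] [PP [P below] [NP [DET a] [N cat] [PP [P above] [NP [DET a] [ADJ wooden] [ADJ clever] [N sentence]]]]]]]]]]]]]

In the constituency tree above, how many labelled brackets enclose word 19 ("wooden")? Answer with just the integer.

13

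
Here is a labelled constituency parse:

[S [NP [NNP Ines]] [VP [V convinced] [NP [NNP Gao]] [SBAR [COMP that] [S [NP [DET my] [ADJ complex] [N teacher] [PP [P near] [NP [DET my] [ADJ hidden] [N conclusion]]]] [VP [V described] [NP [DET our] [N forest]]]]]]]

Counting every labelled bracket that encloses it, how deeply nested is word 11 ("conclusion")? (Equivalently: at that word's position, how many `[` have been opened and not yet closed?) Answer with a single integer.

8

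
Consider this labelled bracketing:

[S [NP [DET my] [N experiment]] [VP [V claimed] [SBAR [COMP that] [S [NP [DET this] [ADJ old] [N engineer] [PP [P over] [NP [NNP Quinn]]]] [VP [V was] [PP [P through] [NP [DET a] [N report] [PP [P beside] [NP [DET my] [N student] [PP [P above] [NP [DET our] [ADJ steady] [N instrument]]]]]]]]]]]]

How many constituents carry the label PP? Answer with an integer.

4

Listing each PP by its span: [PP over Quinn]; [PP through a report beside my student above our steady instrument]; [PP beside my student above our steady instrument]; [PP above our steady instrument] — that makes 4.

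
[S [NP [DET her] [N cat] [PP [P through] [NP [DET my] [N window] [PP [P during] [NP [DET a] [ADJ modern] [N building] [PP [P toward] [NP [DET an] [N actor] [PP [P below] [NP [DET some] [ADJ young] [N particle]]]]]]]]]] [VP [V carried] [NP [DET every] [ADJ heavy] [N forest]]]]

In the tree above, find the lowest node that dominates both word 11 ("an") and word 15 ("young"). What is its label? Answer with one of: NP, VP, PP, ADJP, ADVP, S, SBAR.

NP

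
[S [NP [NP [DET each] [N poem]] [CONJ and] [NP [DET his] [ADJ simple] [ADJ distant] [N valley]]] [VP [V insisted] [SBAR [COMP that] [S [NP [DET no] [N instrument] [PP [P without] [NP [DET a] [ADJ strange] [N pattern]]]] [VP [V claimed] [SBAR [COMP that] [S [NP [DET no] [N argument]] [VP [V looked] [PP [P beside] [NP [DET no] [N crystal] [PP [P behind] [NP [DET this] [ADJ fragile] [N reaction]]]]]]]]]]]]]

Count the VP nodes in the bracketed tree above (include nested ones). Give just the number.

Listing each VP by its span: [VP insisted that no instrument without a strange pattern claimed that no argument looked beside no crystal behind this fragile reaction]; [VP claimed that no argument looked beside no crystal behind this fragile reaction]; [VP looked beside no crystal behind this fragile reaction] — that makes 3.

3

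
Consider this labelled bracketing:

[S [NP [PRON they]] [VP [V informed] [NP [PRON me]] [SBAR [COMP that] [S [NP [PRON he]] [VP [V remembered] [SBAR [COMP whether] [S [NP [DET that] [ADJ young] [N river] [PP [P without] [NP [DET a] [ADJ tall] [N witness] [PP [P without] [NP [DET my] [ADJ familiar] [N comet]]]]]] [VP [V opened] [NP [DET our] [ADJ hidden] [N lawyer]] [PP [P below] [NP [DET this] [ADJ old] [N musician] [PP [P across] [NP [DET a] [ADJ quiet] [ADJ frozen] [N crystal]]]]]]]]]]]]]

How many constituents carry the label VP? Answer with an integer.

The VP constituents are: [VP informed me that he remembered whether that young river without a tall witness without my familiar comet opened our hidden lawyer below this old musician across a quiet frozen crystal]; [VP remembered whether that young river without a tall witness without my familiar comet opened our hidden lawyer below this old musician across a quiet frozen crystal]; [VP opened our hidden lawyer below this old musician across a quiet frozen crystal]. Total: 3.

3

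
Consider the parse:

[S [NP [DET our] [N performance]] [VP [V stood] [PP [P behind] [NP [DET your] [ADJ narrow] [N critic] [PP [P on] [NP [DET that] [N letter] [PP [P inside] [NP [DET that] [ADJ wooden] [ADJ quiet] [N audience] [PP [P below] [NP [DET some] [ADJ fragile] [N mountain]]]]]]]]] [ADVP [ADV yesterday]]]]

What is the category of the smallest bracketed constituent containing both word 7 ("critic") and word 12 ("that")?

Both words fall inside [NP your narrow critic on that letter inside that wooden quiet audience below some fragile mountain] (words 5–19), and no smaller constituent contains them both. Label: NP.

NP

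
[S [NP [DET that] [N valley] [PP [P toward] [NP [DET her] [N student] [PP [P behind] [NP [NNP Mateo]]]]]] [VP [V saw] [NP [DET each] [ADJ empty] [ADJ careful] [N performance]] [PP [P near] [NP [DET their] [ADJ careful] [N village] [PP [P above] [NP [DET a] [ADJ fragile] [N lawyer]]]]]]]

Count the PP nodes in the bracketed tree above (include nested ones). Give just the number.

4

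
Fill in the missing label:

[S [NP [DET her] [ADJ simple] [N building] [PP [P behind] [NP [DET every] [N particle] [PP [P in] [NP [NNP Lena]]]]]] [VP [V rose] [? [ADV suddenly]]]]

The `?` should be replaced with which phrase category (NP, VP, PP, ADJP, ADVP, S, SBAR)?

ADVP

The `?` node immediately contains: ADV 'suddenly'. That is the internal structure of an adverb phrase, so the label is ADVP.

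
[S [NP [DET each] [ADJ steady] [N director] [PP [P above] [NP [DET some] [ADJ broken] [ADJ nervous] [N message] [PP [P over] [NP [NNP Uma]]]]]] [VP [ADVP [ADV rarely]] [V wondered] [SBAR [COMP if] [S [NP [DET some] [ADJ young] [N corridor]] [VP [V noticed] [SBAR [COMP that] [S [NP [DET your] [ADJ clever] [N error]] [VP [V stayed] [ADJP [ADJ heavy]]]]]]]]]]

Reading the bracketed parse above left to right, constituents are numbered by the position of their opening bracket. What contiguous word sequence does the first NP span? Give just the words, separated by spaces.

each steady director above some broken nervous message over Uma

The NP opening brackets appear, in order, over: "each steady director above some broken nervous message over Uma"; "some broken nervous message over Uma"; "Uma"; "some young corridor"; "your clever error". The first one spans "each steady director above some broken nervous message over Uma".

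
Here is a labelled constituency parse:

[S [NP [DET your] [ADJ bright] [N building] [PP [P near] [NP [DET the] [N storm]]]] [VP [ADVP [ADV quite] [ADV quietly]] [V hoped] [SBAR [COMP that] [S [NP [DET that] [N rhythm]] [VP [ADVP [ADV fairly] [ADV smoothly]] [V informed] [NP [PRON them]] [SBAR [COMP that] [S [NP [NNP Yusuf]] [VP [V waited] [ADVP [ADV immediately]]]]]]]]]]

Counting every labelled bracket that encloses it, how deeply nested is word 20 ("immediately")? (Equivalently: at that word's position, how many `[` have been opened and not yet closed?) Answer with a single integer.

Path from the root down to the word: S → VP → SBAR → S → VP → SBAR → S → VP → ADVP → ADV. That is 10 enclosing brackets.

10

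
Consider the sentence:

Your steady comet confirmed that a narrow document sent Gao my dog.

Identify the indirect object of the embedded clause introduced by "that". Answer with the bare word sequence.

Gao

The verb of the embedded clause introduced by "that" is "sent"; its indirect object is the NP "Gao".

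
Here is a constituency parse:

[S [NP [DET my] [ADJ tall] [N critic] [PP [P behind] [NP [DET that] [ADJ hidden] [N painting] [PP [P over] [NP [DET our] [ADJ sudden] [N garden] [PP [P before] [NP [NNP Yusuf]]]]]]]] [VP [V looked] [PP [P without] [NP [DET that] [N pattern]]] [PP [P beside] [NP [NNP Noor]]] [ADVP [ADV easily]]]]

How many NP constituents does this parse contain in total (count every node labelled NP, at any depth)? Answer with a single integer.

Scanning left to right, an opening `[NP` appears at word positions 1, 5, 9, 13, 16, 19 — 6 in total.

6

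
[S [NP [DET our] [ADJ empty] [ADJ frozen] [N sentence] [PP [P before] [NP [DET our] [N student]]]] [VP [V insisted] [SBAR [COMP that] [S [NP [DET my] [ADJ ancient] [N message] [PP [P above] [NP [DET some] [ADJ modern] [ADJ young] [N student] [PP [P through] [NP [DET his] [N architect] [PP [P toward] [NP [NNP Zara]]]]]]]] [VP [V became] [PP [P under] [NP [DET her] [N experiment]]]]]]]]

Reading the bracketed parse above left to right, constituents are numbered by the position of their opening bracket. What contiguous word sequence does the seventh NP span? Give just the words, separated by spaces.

In left-to-right order the NP constituents are "our empty frozen sentence before our student"; "our student"; "my ancient message above some modern young student through his architect toward Zara"; "some modern young student through his architect toward Zara"; "his architect toward Zara"; "Zara"; "her experiment". Number 7 is "her experiment".

her experiment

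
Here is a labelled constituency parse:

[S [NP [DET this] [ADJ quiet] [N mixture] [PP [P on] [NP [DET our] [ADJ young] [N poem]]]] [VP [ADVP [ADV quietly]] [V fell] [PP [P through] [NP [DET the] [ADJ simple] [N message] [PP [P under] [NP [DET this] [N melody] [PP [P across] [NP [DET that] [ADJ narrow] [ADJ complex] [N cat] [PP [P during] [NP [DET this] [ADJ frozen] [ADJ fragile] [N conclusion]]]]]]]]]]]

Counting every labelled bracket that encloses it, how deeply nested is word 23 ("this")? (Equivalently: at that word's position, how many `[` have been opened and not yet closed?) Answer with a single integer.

11

Counting open brackets not yet closed at "this": [S [VP [PP [NP [PP [NP [PP [NP [PP [NP [DET = 11.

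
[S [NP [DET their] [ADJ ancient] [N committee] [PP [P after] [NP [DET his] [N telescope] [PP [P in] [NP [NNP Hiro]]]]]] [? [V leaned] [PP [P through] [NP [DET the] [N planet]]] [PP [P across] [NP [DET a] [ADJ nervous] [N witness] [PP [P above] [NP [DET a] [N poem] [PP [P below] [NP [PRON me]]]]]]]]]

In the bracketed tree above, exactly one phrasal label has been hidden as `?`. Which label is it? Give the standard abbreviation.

VP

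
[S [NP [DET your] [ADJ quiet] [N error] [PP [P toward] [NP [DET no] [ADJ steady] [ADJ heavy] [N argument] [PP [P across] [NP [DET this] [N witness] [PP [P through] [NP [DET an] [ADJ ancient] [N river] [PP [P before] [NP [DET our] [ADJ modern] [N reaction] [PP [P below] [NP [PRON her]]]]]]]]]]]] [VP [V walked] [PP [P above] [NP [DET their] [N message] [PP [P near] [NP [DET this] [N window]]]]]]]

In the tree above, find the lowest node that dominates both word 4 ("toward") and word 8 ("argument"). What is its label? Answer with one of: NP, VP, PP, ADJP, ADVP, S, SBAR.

PP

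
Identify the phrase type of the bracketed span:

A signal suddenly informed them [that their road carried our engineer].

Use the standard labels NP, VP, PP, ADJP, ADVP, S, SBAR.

SBAR

The span is built around the complementizer "that" — a subordinate clause (SBAR).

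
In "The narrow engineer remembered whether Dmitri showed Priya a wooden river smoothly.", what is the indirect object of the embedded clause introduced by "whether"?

Priya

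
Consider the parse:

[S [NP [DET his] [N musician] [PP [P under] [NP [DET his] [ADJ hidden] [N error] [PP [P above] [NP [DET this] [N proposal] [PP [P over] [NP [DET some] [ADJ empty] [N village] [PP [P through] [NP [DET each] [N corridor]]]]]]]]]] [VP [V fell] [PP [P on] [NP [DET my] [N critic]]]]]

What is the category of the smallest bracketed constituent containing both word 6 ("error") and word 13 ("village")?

Word 6 lies under S → NP → PP → NP → N; word 13 lies under S → NP → PP → NP → PP → NP → PP → NP → N. The lowest shared node is the NP.

NP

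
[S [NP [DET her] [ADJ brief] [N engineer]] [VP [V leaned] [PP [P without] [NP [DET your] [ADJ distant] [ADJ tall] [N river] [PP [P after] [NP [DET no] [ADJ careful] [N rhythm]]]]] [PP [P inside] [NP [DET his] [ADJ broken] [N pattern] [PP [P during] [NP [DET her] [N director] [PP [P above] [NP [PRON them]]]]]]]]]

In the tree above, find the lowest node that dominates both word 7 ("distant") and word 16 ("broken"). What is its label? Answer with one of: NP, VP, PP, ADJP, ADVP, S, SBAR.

Both words fall inside [VP leaned without your distant tall river after no careful rhythm inside his broken pattern during her director above them] (words 4–22), and no smaller constituent contains them both. Label: VP.

VP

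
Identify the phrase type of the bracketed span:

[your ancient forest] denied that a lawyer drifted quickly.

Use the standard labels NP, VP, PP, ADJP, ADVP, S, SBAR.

NP

The bracketed span "your ancient forest" is headed by "forest", making it a noun phrase (NP).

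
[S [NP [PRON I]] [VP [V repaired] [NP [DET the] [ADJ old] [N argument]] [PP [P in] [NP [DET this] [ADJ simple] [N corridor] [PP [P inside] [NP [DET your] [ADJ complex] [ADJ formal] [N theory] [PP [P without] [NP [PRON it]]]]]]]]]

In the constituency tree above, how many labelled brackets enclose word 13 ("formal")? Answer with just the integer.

7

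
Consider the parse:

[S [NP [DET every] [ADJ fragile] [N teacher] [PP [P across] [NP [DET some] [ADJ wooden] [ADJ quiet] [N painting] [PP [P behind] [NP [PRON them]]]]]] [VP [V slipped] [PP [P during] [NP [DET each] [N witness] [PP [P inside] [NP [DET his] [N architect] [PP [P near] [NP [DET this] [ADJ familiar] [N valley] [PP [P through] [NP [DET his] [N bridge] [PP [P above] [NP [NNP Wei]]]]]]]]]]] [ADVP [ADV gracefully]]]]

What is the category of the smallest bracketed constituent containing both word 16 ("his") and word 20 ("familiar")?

The smallest bracket enclosing both words is [NP his architect near this familiar valley through his bridge above Wei], so the label is NP.

NP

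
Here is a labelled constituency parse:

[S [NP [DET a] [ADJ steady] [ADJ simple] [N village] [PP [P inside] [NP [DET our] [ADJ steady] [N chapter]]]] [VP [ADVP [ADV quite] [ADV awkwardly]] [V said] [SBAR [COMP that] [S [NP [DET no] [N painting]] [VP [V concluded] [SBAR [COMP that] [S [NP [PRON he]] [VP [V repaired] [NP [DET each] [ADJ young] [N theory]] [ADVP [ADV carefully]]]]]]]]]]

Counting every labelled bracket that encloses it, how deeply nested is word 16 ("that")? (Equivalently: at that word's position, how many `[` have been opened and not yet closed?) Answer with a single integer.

The word sits inside COMP, which is inside SBAR, inside VP, inside S, inside SBAR, inside VP, inside S — 7 brackets in all.

7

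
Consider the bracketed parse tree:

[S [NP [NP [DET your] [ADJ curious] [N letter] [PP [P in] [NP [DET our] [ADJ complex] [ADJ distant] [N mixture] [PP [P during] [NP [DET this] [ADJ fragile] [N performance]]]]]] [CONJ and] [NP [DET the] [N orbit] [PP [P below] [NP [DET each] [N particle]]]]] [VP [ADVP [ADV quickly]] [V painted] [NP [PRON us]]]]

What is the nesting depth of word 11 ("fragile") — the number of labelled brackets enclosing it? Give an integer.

Path from the root down to the word: S → NP → NP → PP → NP → PP → NP → ADJ. That is 8 enclosing brackets.

8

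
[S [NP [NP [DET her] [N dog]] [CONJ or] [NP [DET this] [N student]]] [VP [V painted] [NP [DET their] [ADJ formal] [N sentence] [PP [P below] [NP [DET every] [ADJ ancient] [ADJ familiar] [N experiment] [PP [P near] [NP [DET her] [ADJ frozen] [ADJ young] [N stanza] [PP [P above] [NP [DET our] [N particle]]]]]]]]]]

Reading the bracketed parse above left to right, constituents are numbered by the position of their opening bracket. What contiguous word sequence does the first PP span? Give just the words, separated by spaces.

below every ancient familiar experiment near her frozen young stanza above our particle

The PP opening brackets appear, in order, over: "below every ancient familiar experiment near her frozen young stanza above our particle"; "near her frozen young stanza above our particle"; "above our particle". The first one spans "below every ancient familiar experiment near her frozen young stanza above our particle".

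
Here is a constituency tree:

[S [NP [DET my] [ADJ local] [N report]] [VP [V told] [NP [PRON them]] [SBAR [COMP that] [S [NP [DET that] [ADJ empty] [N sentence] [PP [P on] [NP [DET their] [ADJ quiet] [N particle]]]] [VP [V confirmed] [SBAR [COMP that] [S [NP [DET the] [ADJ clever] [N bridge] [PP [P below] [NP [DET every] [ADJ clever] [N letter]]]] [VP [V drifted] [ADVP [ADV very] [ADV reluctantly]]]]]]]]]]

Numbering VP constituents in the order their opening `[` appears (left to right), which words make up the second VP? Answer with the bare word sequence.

In left-to-right order the VP constituents are "told them that that empty sentence on their quiet particle confirmed that the clever bridge below every clever letter drifted very reluctantly"; "confirmed that the clever bridge below every clever letter drifted very reluctantly"; "drifted very reluctantly". Number 2 is "confirmed that the clever bridge below every clever letter drifted very reluctantly".

confirmed that the clever bridge below every clever letter drifted very reluctantly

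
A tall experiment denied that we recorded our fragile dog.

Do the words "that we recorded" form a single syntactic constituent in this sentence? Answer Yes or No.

"that" belongs to the complementizer "that" while "recorded" belongs to the clause "we recorded our fragile dog"; a span that runs across that boundary is not a single phrase.

No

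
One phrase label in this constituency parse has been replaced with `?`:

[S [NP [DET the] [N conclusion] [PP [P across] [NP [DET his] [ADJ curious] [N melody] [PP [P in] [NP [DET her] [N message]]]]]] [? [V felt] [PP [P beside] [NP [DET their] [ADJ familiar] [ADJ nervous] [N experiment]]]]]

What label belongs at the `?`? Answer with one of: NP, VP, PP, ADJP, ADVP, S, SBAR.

A constituent whose immediate children are V 'felt', PP is a verb phrase: VP.

VP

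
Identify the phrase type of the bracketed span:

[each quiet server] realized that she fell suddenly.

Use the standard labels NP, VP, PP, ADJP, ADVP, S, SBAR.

The span is built around the noun "server" — a noun phrase (NP).

NP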